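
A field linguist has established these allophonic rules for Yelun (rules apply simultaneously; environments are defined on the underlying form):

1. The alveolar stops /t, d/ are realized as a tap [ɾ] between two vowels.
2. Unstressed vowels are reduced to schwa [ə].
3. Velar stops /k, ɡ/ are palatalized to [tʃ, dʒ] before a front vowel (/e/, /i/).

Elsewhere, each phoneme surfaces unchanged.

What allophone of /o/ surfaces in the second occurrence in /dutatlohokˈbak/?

[ə]

Rule 2 applies to /o/ (between /h/ and /k/: in an unstressed syllable) → [ə].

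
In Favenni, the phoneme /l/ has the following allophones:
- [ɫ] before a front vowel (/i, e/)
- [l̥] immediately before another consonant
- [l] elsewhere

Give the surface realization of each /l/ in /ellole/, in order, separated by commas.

[l̥], [l], [ɫ]

Occurrence 1 (position 2): immediately before another consonant → [l̥].
Occurrence 2 (position 3): no conditioning environment matches → elsewhere allophone [l].
Occurrence 3 (position 5): before a front vowel (/i, e/) → [ɫ].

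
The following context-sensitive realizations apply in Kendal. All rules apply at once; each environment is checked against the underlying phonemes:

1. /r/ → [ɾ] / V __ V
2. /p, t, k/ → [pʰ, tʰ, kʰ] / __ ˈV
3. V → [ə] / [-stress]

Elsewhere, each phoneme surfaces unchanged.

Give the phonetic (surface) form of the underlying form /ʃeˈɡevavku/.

[ʃəˈɡevəvkə]

/e/ meets the environment for rule 3 (in an unstressed syllable) → [ə].
/e/ (between /ɡ/ and /v/) fails the environment for rule 3, so it stays [e].
/a/ — between /v/ and /v/, in an unstressed syllable — surfaces as [ə] (rule 3).
/k/ (between /v/ and /u/) fails the environment for rule 2, so it stays [k].
/u/ — word-final, in an unstressed syllable — surfaces as [ə] (rule 3).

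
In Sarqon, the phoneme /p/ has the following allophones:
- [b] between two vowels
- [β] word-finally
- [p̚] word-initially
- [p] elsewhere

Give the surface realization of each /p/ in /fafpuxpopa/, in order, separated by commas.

Occurrence 1 (position 4): no conditioning environment matches → elsewhere allophone [p].
Occurrence 2 (position 7): no conditioning environment matches → elsewhere allophone [p].
Occurrence 3 (position 9): between two vowels → [b].

[p], [p], [b]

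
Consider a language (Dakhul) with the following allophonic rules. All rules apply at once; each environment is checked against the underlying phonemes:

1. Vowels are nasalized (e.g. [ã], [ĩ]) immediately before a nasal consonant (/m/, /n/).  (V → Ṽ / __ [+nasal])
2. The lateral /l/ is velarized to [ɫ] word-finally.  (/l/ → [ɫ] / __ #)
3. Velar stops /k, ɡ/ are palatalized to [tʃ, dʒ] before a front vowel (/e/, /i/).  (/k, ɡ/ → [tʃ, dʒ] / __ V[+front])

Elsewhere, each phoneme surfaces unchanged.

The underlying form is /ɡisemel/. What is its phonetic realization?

Rule 3 applies to /ɡ/ (word-initial: before a front vowel) → [dʒ].
/i/ (between /ɡ/ and /s/) fails the environment for rule 1, so it stays [i].
/s/ stays [s].
/e/ (between /s/ and /m/): before a nasal consonant, so rule 1 applies → [ẽ].
/m/ stays [m].
/e/ — between /m/ and /l/; rule 1 does not apply here → [e].
/l/ meets the environment for rule 2 (word-finally) → [ɫ].

[dʒisẽmeɫ]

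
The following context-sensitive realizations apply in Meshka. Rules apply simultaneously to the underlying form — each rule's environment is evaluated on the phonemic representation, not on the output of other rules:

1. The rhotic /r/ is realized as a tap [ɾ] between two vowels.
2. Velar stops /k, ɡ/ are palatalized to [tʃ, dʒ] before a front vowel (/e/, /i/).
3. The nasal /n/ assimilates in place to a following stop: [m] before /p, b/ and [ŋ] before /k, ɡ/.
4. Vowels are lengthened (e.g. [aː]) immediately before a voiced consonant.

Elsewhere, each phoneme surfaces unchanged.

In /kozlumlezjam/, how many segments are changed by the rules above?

Segments that undergo a rule: /o/ → [oː] (rule 4); /u/ → [uː] (rule 4); /e/ → [eː] (rule 4); /a/ → [aː] (rule 4).
All other segments surface unchanged.

4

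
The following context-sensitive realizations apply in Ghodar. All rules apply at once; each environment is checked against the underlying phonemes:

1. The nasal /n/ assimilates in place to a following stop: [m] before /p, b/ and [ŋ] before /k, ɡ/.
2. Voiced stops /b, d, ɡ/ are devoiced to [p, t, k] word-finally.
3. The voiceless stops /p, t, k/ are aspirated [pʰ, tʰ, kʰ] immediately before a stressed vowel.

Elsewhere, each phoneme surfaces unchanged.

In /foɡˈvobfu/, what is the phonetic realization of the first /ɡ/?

/ɡ/ — between /o/ and /v/; rule 2 does not apply here → [ɡ].

[ɡ]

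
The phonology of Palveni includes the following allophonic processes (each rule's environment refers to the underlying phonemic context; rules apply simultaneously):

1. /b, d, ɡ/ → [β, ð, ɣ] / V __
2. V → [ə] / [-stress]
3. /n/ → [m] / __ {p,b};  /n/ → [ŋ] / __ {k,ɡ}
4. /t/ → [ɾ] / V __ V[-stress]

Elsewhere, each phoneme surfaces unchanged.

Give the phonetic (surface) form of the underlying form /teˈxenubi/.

[təˈxenəβə]

/t/ — word-initial; rule 4 does not apply here → [t].
/e/ (between /t/ and /x/) occurs in an unstressed syllable → [ə] by rule 2.
/x/ (between /e/ and /e/) is unaffected → [x].
/e/ (between /x/ and /n/): rule 2 targets it, but not in an unstressed syllable → unchanged [e].
/n/ (between /e/ and /u/) fails the environment for rule 3, so it stays [n].
/u/ — between /n/ and /b/, in an unstressed syllable — surfaces as [ə] (rule 2).
/b/ — between /u/ and /i/, immediately after a vowel — surfaces as [β] (rule 1).
/i/ — word-final, in an unstressed syllable — surfaces as [ə] (rule 2).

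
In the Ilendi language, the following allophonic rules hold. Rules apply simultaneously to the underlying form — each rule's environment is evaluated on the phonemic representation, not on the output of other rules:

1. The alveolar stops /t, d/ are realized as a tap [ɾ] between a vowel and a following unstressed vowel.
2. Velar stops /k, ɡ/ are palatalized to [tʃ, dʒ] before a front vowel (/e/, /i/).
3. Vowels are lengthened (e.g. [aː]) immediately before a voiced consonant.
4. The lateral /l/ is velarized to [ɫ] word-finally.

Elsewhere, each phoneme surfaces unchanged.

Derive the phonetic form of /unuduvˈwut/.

Rule 3 applies to /u/ (word-initial: before a voiced consonant) → [uː].
/n/ (between /u/ and /u/): no rule targets it → [n].
/u/ meets the environment for rule 3 (before a voiced consonant) → [uː].
/d/ — between /u/ and /u/, between a vowel and a following unstressed vowel — surfaces as [ɾ] (rule 1).
/u/ — between /d/ and /v/, before a voiced consonant — surfaces as [uː] (rule 3).
/v/ — not in any rule's target class → [v].
/w/ — not in any rule's target class → [w].
/u/ — between /w/ and /t/; rule 3 does not apply here → [u].
/t/ (word-final): rule 1 targets it, but not between a vowel and a following unstressed vowel → unchanged [t].

[uːnuːɾuːvˈwut]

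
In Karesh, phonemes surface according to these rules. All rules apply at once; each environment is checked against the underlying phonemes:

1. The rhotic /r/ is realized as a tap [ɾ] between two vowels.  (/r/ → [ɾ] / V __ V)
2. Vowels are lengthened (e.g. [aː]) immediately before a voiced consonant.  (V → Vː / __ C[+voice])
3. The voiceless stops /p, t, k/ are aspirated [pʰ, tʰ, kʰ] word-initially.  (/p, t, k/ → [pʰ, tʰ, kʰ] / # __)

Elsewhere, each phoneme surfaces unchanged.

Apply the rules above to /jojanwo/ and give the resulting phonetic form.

/j/ stays [j].
Rule 2 applies to /o/ (between /j/ and /j/: before a voiced consonant) → [oː].
/j/ (between /o/ and /a/) is unaffected → [j].
Rule 2 applies to /a/ (between /j/ and /n/: before a voiced consonant) → [aː].
/n/ (between /a/ and /w/) is unaffected → [n].
/w/ (between /n/ and /o/): no rule targets it → [w].
/o/ — word-final; rule 2 does not apply here → [o].

[joːjaːnwo]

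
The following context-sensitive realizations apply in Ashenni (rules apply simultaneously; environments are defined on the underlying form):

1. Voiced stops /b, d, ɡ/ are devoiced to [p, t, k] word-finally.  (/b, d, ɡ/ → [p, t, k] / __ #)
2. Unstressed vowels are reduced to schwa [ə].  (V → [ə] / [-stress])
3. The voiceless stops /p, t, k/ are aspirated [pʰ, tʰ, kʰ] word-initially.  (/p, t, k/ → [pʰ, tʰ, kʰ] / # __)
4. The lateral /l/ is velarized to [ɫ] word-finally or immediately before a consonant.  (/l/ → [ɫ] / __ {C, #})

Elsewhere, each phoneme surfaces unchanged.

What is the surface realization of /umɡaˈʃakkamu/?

[əmɡəˈʃakkəmə]

/u/ meets the environment for rule 2 (in an unstressed syllable) → [ə].
/m/ (between /u/ and /ɡ/): no rule targets it → [m].
/ɡ/ (between /m/ and /a/): rule 1 targets it, but not word-finally → unchanged [ɡ].
Rule 2 applies to /a/ (between /ɡ/ and /ʃ/: in an unstressed syllable) → [ə].
/ʃ/ stays [ʃ].
/a/ (between /ʃ/ and /k/) is in the target of rule 2 but the environment (in an unstressed syllable) is not met → [a].
/k/ (between /a/ and /k/) fails the environment for rule 3, so it stays [k].
/k/ (between /k/ and /a/): rule 3 targets it, but not word-initially → unchanged [k].
/a/ — between /k/ and /m/, in an unstressed syllable — surfaces as [ə] (rule 2).
/m/ (between /a/ and /u/) is unaffected → [m].
/u/ (word-final) occurs in an unstressed syllable → [ə] by rule 2.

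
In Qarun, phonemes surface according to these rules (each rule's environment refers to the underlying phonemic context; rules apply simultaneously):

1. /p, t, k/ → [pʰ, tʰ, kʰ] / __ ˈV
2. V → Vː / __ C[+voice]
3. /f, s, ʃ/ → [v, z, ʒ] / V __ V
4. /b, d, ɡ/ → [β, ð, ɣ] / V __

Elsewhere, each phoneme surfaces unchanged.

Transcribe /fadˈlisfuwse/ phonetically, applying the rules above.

[faːðˈlisfuːwse]

/f/ — word-initial; rule 3 does not apply here → [f].
Rule 2 applies to /a/ (between /f/ and /d/: before a voiced consonant) → [aː].
/d/ meets the environment for rule 4 (immediately after a vowel) → [ð].
/i/ — between /l/ and /s/; rule 2 does not apply here → [i].
/s/ (between /i/ and /f/) is in the target of rule 3 but the environment (between two vowels) is not met → [s].
/f/ (between /s/ and /u/) is in the target of rule 3 but the environment (between two vowels) is not met → [f].
/u/ (between /f/ and /w/): before a voiced consonant, so rule 2 applies → [uː].
/s/ (between /w/ and /e/) is in the target of rule 3 but the environment (between two vowels) is not met → [s].
/e/ — word-final; rule 2 does not apply here → [e].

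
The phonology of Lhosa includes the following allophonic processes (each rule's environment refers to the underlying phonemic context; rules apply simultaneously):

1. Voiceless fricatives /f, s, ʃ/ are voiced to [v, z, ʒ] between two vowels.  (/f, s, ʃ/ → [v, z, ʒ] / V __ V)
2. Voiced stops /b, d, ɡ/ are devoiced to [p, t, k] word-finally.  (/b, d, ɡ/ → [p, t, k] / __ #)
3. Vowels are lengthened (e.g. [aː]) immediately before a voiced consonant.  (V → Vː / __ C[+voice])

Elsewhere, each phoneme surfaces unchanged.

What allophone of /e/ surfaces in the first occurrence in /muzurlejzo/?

[eː]

/e/ (between /l/ and /j/) occurs before a voiced consonant → [eː] by rule 3.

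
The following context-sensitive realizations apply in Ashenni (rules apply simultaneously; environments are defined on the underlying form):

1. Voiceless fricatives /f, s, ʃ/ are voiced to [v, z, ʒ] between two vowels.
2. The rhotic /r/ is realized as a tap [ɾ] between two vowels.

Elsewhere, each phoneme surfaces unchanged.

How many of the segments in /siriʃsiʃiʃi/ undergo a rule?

3

Segments that undergo a rule: /r/ → [ɾ] (rule 2); /ʃ/ → [ʒ] (rule 1); /ʃ/ → [ʒ] (rule 1).
All other segments surface unchanged.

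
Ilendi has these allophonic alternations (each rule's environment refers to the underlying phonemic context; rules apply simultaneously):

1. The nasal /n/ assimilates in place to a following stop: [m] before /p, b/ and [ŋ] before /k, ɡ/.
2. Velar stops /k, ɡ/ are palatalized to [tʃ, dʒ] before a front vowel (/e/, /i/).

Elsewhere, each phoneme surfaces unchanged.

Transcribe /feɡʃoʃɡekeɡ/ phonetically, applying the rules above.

/f/ stays [f].
/e/ — not in any rule's target class → [e].
/ɡ/ (between /e/ and /ʃ/) fails the environment for rule 2, so it stays [ɡ].
/ʃ/ stays [ʃ].
/o/ (between /ʃ/ and /ʃ/): no rule targets it → [o].
/ʃ/ (between /o/ and /ɡ/): no rule targets it → [ʃ].
/ɡ/ (between /ʃ/ and /e/) occurs before a front vowel → [dʒ] by rule 2.
/e/ (between /ɡ/ and /k/) is unaffected → [e].
/k/ — between /e/ and /e/, before a front vowel — surfaces as [tʃ] (rule 2).
/e/ stays [e].
/ɡ/ — word-final; rule 2 does not apply here → [ɡ].

[feɡʃoʃdʒetʃeɡ]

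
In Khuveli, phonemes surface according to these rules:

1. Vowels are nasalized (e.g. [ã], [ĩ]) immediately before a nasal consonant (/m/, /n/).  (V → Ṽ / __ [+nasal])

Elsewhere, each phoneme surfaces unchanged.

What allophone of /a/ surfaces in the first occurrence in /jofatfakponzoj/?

/a/ (between /f/ and /t/) fails the environment for rule 1, so it stays [a].

[a]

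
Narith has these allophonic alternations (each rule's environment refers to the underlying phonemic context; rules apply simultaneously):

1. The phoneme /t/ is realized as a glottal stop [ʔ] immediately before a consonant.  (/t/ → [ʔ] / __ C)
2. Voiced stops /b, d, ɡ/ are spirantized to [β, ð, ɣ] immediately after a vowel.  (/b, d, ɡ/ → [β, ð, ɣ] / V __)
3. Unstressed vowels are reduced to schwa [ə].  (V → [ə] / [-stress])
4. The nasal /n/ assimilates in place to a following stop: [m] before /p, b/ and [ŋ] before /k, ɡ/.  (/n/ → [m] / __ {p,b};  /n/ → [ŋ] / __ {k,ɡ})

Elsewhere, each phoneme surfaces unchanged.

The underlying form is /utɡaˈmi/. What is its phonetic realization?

/u/ (word-initial): in an unstressed syllable, so rule 3 applies → [ə].
/t/ (between /u/ and /ɡ/): immediately before a consonant, so rule 1 applies → [ʔ].
/ɡ/ (between /t/ and /a/) is in the target of rule 2 but the environment (immediately after a vowel) is not met → [ɡ].
/a/ (between /ɡ/ and /m/): in an unstressed syllable, so rule 3 applies → [ə].
/m/ (between /a/ and /i/): no rule targets it → [m].
/i/ — word-final; rule 3 does not apply here → [i].

[əʔɡəˈmi]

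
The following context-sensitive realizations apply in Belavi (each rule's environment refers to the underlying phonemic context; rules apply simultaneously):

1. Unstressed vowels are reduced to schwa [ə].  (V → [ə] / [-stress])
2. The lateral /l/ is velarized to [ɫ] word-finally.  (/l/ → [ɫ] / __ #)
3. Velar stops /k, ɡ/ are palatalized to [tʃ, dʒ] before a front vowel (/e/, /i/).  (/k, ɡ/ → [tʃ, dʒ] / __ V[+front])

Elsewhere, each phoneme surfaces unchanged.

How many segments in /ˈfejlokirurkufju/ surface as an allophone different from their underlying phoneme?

Segments that undergo a rule: /o/ → [ə] (rule 1); /k/ → [tʃ] (rule 3); /i/ → [ə] (rule 1); /u/ → [ə] (rule 1); /u/ → [ə] (rule 1); /u/ → [ə] (rule 1).
All other segments surface unchanged.

6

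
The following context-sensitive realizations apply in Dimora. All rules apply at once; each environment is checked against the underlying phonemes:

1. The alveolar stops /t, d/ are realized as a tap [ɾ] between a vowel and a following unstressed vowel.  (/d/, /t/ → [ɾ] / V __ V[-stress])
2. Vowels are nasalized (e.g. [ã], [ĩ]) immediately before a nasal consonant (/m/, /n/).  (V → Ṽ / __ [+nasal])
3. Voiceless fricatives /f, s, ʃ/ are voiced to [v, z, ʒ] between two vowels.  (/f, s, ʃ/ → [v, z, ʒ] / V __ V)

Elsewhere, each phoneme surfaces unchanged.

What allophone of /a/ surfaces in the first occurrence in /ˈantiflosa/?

/a/ (word-initial) occurs before a nasal consonant → [ã] by rule 2.

[ã]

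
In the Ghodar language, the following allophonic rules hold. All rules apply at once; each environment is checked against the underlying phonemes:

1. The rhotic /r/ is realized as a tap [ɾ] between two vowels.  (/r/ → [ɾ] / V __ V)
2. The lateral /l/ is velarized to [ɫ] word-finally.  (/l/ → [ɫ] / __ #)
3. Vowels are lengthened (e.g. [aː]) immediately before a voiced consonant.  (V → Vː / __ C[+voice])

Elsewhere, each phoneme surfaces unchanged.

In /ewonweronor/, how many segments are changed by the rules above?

Segments that undergo a rule: /e/ → [eː] (rule 3); /o/ → [oː] (rule 3); /e/ → [eː] (rule 3); /r/ → [ɾ] (rule 1); /o/ → [oː] (rule 3); /o/ → [oː] (rule 3).
All other segments surface unchanged.

6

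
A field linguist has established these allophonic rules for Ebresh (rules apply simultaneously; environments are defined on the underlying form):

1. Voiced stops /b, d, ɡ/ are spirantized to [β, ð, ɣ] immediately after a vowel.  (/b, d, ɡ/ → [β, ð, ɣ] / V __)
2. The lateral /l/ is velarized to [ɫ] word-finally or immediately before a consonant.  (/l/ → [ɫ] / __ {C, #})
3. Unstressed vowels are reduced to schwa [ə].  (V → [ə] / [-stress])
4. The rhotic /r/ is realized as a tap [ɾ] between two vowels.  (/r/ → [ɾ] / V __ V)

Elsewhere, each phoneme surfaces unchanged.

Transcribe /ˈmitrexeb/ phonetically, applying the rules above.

[ˈmitrəxəβ]

/m/ — not in any rule's target class → [m].
/i/ — between /m/ and /t/; rule 3 does not apply here → [i].
/t/ (between /i/ and /r/): no rule targets it → [t].
/r/ — between /t/ and /e/; rule 4 does not apply here → [r].
/e/ (between /r/ and /x/): in an unstressed syllable, so rule 3 applies → [ə].
/x/ (between /e/ and /e/): no rule targets it → [x].
/e/ (between /x/ and /b/) occurs in an unstressed syllable → [ə] by rule 3.
/b/ — word-final, immediately after a vowel — surfaces as [β] (rule 1).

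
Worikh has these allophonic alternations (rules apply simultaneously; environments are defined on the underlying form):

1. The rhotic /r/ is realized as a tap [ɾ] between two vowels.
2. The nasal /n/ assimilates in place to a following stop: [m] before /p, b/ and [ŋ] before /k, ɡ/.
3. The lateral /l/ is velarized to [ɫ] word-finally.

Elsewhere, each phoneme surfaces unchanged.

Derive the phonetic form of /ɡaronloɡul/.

[ɡaɾonloɡuɫ]

/ɡ/ (word-initial): no rule targets it → [ɡ].
/a/ (between /ɡ/ and /r/) is unaffected → [a].
Rule 1 applies to /r/ (between /a/ and /o/: between two vowels) → [ɾ].
/o/ stays [o].
/n/ (between /o/ and /l/) fails the environment for rule 2, so it stays [n].
/l/ (between /n/ and /o/) is in the target of rule 3 but the environment (word-finally) is not met → [l].
/o/ stays [o].
/ɡ/ — not in any rule's target class → [ɡ].
/u/ (between /ɡ/ and /l/) is unaffected → [u].
/l/ — word-final, word-finally — surfaces as [ɫ] (rule 3).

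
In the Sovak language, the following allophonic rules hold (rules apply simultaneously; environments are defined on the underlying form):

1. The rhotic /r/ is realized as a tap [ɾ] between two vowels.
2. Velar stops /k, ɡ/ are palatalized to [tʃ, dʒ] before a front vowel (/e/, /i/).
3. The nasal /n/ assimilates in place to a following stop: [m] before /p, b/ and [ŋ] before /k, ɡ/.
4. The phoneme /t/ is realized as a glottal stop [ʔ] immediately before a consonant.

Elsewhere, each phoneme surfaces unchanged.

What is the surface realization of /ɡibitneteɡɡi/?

[dʒibiʔneteɡdʒi]

/ɡ/ meets the environment for rule 2 (before a front vowel) → [dʒ].
/t/ (between /i/ and /n/) occurs immediately before a consonant → [ʔ] by rule 4.
/n/ (between /t/ and /e/) fails the environment for rule 3, so it stays [n].
/t/ (between /e/ and /e/): rule 4 targets it, but not immediately before a consonant → unchanged [t].
/ɡ/ (between /e/ and /ɡ/) fails the environment for rule 2, so it stays [ɡ].
/ɡ/ meets the environment for rule 2 (before a front vowel) → [dʒ].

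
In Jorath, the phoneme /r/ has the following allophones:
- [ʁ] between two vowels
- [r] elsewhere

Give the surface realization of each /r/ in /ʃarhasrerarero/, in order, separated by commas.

[r], [r], [ʁ], [ʁ], [ʁ]

Occurrence 1 (position 3): no conditioning environment matches → elsewhere allophone [r].
Occurrence 2 (position 7): no conditioning environment matches → elsewhere allophone [r].
Occurrence 3 (position 9): between two vowels → [ʁ].
Occurrence 4 (position 11): between two vowels → [ʁ].
Occurrence 5 (position 13): between two vowels → [ʁ].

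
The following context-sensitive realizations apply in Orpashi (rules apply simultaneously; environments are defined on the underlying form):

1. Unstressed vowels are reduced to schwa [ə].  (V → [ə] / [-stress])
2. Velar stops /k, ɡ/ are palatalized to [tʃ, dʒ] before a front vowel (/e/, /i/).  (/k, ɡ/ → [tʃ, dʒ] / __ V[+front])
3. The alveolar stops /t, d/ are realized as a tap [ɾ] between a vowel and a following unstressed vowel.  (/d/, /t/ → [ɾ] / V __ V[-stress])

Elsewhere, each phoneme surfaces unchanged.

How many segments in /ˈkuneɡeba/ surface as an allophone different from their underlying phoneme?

Segments that undergo a rule: /e/ → [ə] (rule 1); /ɡ/ → [dʒ] (rule 2); /e/ → [ə] (rule 1); /a/ → [ə] (rule 1).
All other segments surface unchanged.

4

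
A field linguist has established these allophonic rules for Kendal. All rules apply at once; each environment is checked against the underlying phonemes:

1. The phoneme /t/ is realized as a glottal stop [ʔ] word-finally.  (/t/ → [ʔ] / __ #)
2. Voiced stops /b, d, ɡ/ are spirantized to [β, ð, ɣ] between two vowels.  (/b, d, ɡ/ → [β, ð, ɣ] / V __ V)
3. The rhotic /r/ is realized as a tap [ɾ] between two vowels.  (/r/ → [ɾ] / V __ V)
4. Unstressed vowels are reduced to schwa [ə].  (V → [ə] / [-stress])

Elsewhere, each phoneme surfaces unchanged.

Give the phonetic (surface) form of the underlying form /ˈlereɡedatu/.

/e/ — between /l/ and /r/; rule 4 does not apply here → [e].
/r/ meets the environment for rule 3 (between two vowels) → [ɾ].
/e/ — between /r/ and /ɡ/, in an unstressed syllable — surfaces as [ə] (rule 4).
/ɡ/ meets the environment for rule 2 (between two vowels) → [ɣ].
/e/ (between /ɡ/ and /d/) occurs in an unstressed syllable → [ə] by rule 4.
/d/ (between /e/ and /a/): between two vowels, so rule 2 applies → [ð].
/a/ — between /d/ and /t/, in an unstressed syllable — surfaces as [ə] (rule 4).
/t/ (between /a/ and /u/) is in the target of rule 1 but the environment (word-finally) is not met → [t].
/u/ meets the environment for rule 4 (in an unstressed syllable) → [ə].

[ˈleɾəɣəðətə]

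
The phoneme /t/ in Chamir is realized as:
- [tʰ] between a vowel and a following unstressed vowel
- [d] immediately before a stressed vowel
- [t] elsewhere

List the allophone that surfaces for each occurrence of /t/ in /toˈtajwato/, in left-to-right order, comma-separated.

[t], [d], [tʰ]

Occurrence 1 (position 1): no conditioning environment matches → elsewhere allophone [t].
Occurrence 2 (position 3): immediately before a stressed vowel → [d].
Occurrence 3 (position 8): between a vowel and a following unstressed vowel → [tʰ].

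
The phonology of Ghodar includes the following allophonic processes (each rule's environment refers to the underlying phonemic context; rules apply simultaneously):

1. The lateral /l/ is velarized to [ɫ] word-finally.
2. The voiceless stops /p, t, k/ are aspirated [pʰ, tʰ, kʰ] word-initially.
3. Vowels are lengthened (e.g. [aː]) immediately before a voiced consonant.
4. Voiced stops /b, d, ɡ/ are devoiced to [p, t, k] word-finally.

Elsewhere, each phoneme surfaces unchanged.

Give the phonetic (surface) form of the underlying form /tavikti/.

[tʰaːvikti]

Rule 2 applies to /t/ (word-initial: word-initially) → [tʰ].
Rule 3 applies to /a/ (between /t/ and /v/: before a voiced consonant) → [aː].
/v/ (between /a/ and /i/): no rule targets it → [v].
/i/ (between /v/ and /k/) is in the target of rule 3 but the environment (before a voiced consonant) is not met → [i].
/k/ (between /i/ and /t/): rule 2 targets it, but not word-initially → unchanged [k].
/t/ — between /k/ and /i/; rule 2 does not apply here → [t].
/i/ (word-final) fails the environment for rule 3, so it stays [i].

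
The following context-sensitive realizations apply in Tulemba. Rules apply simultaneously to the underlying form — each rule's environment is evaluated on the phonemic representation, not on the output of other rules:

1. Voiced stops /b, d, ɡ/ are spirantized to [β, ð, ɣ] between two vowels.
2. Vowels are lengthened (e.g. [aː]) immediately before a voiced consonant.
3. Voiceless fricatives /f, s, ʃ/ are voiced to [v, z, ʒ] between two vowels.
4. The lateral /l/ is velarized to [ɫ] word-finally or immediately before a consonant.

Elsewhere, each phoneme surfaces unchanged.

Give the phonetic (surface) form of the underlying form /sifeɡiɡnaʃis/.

/s/ (word-initial): rule 3 targets it, but not between two vowels → unchanged [s].
/i/ — between /s/ and /f/; rule 2 does not apply here → [i].
/f/ (between /i/ and /e/) occurs between two vowels → [v] by rule 3.
Rule 2 applies to /e/ (between /f/ and /ɡ/: before a voiced consonant) → [eː].
Rule 1 applies to /ɡ/ (between /e/ and /i/: between two vowels) → [ɣ].
/i/ (between /ɡ/ and /ɡ/): before a voiced consonant, so rule 2 applies → [iː].
/ɡ/ (between /i/ and /n/): rule 1 targets it, but not between two vowels → unchanged [ɡ].
/n/ stays [n].
/a/ — between /n/ and /ʃ/; rule 2 does not apply here → [a].
/ʃ/ (between /a/ and /i/): between two vowels, so rule 3 applies → [ʒ].
/i/ — between /ʃ/ and /s/; rule 2 does not apply here → [i].
/s/ (word-final) is in the target of rule 3 but the environment (between two vowels) is not met → [s].

[siveːɣiːɡnaʒis]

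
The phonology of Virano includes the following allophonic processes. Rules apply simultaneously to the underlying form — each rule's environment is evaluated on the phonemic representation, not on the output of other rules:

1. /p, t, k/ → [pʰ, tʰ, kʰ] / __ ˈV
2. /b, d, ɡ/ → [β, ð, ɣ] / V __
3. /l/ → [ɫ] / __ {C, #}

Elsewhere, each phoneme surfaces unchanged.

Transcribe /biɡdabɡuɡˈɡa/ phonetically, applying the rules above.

/b/ (word-initial) fails the environment for rule 2, so it stays [b].
/i/ (between /b/ and /ɡ/): no rule targets it → [i].
/ɡ/ (between /i/ and /d/): immediately after a vowel, so rule 2 applies → [ɣ].
/d/ (between /ɡ/ and /a/) fails the environment for rule 2, so it stays [d].
/a/ — not in any rule's target class → [a].
/b/ meets the environment for rule 2 (immediately after a vowel) → [β].
/ɡ/ (between /b/ and /u/) is in the target of rule 2 but the environment (immediately after a vowel) is not met → [ɡ].
/u/ (between /ɡ/ and /ɡ/): no rule targets it → [u].
/ɡ/ (between /u/ and /ɡ/) occurs immediately after a vowel → [ɣ] by rule 2.
/ɡ/ (between /ɡ/ and /a/) fails the environment for rule 2, so it stays [ɡ].
/a/ (word-final): no rule targets it → [a].

[biɣdaβɡuɣˈɡa]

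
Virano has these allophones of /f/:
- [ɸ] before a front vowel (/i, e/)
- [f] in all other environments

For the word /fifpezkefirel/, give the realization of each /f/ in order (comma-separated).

Occurrence 1 (position 1): before a front vowel (/i, e/) → [ɸ].
Occurrence 2 (position 3): no conditioning environment matches → elsewhere allophone [f].
Occurrence 3 (position 9): before a front vowel (/i, e/) → [ɸ].

[ɸ], [f], [ɸ]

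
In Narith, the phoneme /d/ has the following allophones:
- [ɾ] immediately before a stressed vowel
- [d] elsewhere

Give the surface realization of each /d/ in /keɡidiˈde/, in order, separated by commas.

[d], [ɾ]

Occurrence 1 (position 5): no conditioning environment matches → elsewhere allophone [d].
Occurrence 2 (position 7): immediately before a stressed vowel → [ɾ].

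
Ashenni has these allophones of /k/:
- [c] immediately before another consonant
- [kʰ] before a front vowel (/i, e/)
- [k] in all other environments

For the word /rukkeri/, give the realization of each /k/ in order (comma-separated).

[c], [kʰ]

Occurrence 1 (position 3): immediately before another consonant → [c].
Occurrence 2 (position 4): before a front vowel (/i, e/) → [kʰ].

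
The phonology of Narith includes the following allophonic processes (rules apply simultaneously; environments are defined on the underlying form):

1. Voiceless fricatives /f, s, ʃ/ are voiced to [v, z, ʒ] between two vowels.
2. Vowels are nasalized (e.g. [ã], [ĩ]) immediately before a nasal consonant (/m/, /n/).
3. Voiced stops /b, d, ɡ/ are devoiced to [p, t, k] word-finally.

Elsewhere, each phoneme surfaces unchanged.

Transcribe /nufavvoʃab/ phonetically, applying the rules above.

[nuvavvoʒap]

/n/ (word-initial): no rule targets it → [n].
/u/ (between /n/ and /f/): rule 2 targets it, but not before a nasal consonant → unchanged [u].
Rule 1 applies to /f/ (between /u/ and /a/: between two vowels) → [v].
/a/ (between /f/ and /v/): rule 2 targets it, but not before a nasal consonant → unchanged [a].
/v/ stays [v].
/v/ (between /v/ and /o/): no rule targets it → [v].
/o/ — between /v/ and /ʃ/; rule 2 does not apply here → [o].
/ʃ/ — between /o/ and /a/, between two vowels — surfaces as [ʒ] (rule 1).
/a/ (between /ʃ/ and /b/): rule 2 targets it, but not before a nasal consonant → unchanged [a].
/b/ (word-final) occurs word-finally → [p] by rule 3.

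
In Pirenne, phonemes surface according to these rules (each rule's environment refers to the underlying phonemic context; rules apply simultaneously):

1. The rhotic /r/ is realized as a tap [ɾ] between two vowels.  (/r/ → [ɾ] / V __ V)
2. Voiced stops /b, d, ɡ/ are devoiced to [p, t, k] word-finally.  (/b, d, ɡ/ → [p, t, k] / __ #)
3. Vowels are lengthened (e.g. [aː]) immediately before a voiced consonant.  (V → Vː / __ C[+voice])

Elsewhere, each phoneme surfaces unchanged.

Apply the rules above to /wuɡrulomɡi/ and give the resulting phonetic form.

/u/ (between /w/ and /ɡ/): before a voiced consonant, so rule 3 applies → [uː].
/ɡ/ — between /u/ and /r/; rule 2 does not apply here → [ɡ].
/r/ (between /ɡ/ and /u/): rule 1 targets it, but not between two vowels → unchanged [r].
/u/ — between /r/ and /l/, before a voiced consonant — surfaces as [uː] (rule 3).
/o/ meets the environment for rule 3 (before a voiced consonant) → [oː].
/ɡ/ (between /m/ and /i/): rule 2 targets it, but not word-finally → unchanged [ɡ].
/i/ (word-final) fails the environment for rule 3, so it stays [i].

[wuːɡruːloːmɡi]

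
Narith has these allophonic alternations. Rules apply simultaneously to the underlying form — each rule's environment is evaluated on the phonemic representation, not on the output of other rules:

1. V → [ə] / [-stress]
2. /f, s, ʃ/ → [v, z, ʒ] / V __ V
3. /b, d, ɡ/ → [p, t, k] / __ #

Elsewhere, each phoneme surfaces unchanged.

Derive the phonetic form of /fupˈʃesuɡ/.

/f/ — word-initial; rule 2 does not apply here → [f].
/u/ (between /f/ and /p/): in an unstressed syllable, so rule 1 applies → [ə].
/p/ — not in any rule's target class → [p].
/ʃ/ (between /p/ and /e/): rule 2 targets it, but not between two vowels → unchanged [ʃ].
/e/ (between /ʃ/ and /s/) is in the target of rule 1 but the environment (in an unstressed syllable) is not met → [e].
/s/ — between /e/ and /u/, between two vowels — surfaces as [z] (rule 2).
/u/ meets the environment for rule 1 (in an unstressed syllable) → [ə].
/ɡ/ (word-final): word-finally, so rule 3 applies → [k].

[fəpˈʃezək]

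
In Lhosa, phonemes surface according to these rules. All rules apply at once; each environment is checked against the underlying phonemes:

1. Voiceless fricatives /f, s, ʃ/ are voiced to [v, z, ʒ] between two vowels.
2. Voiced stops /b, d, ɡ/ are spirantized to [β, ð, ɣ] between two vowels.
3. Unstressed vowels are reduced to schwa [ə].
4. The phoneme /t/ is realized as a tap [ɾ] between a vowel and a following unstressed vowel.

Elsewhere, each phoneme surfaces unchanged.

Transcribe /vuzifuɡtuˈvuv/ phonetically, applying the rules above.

/v/ (word-initial): no rule targets it → [v].
/u/ (between /v/ and /z/) occurs in an unstressed syllable → [ə] by rule 3.
/z/ stays [z].
/i/ meets the environment for rule 3 (in an unstressed syllable) → [ə].
/f/ meets the environment for rule 1 (between two vowels) → [v].
/u/ — between /f/ and /ɡ/, in an unstressed syllable — surfaces as [ə] (rule 3).
/ɡ/ — between /u/ and /t/; rule 2 does not apply here → [ɡ].
/t/ (between /ɡ/ and /u/) is in the target of rule 4 but the environment (between a vowel and a following unstressed vowel) is not met → [t].
/u/ — between /t/ and /v/, in an unstressed syllable — surfaces as [ə] (rule 3).
/v/ stays [v].
/u/ (between /v/ and /v/) fails the environment for rule 3, so it stays [u].
/v/ — not in any rule's target class → [v].

[vəzəvəɡtəˈvuv]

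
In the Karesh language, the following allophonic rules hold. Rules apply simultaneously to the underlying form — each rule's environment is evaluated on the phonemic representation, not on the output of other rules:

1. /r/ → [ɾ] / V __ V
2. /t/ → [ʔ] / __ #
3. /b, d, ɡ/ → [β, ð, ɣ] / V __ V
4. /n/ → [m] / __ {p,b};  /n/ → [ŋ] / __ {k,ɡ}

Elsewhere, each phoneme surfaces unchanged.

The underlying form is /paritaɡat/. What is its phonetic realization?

[paɾitaɣaʔ]

/p/ — not in any rule's target class → [p].
/a/ — not in any rule's target class → [a].
Rule 1 applies to /r/ (between /a/ and /i/: between two vowels) → [ɾ].
/i/ (between /r/ and /t/): no rule targets it → [i].
/t/ (between /i/ and /a/) is in the target of rule 2 but the environment (word-finally) is not met → [t].
/a/ (between /t/ and /ɡ/) is unaffected → [a].
Rule 3 applies to /ɡ/ (between /a/ and /a/: between two vowels) → [ɣ].
/a/ (between /ɡ/ and /t/): no rule targets it → [a].
/t/ meets the environment for rule 2 (word-finally) → [ʔ].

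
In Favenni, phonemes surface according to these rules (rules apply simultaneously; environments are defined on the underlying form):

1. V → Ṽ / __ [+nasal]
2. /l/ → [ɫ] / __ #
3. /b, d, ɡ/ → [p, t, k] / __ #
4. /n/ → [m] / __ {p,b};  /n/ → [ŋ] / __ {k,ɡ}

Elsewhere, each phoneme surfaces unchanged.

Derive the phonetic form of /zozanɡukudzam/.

[zozãŋɡukudzãm]

/z/ (word-initial): no rule targets it → [z].
/o/ (between /z/ and /z/): rule 1 targets it, but not before a nasal consonant → unchanged [o].
/z/ — not in any rule's target class → [z].
/a/ (between /z/ and /n/): before a nasal consonant, so rule 1 applies → [ã].
/n/ (between /a/ and /ɡ/): before a labial or velar stop, so rule 4 applies → [ŋ].
/ɡ/ — between /n/ and /u/; rule 3 does not apply here → [ɡ].
/u/ — between /ɡ/ and /k/; rule 1 does not apply here → [u].
/k/ (between /u/ and /u/) is unaffected → [k].
/u/ (between /k/ and /d/) fails the environment for rule 1, so it stays [u].
/d/ (between /u/ and /z/): rule 3 targets it, but not word-finally → unchanged [d].
/z/ stays [z].
/a/ (between /z/ and /m/): before a nasal consonant, so rule 1 applies → [ã].
/m/ — not in any rule's target class → [m].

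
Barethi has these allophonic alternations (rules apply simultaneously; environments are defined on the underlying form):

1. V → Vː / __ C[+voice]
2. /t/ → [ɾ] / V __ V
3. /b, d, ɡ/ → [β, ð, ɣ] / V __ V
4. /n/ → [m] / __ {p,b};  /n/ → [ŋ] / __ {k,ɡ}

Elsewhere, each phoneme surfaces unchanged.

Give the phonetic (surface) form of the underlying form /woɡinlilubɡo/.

[woːɣiːnliːluːbɡo]

/w/ — not in any rule's target class → [w].
/o/ (between /w/ and /ɡ/): before a voiced consonant, so rule 1 applies → [oː].
/ɡ/ meets the environment for rule 3 (between two vowels) → [ɣ].
/i/ (between /ɡ/ and /n/): before a voiced consonant, so rule 1 applies → [iː].
/n/ — between /i/ and /l/; rule 4 does not apply here → [n].
/l/ stays [l].
/i/ (between /l/ and /l/) occurs before a voiced consonant → [iː] by rule 1.
/l/ (between /i/ and /u/) is unaffected → [l].
Rule 1 applies to /u/ (between /l/ and /b/: before a voiced consonant) → [uː].
/b/ — between /u/ and /ɡ/; rule 3 does not apply here → [b].
/ɡ/ (between /b/ and /o/): rule 3 targets it, but not between two vowels → unchanged [ɡ].
/o/ (word-final) is in the target of rule 1 but the environment (before a voiced consonant) is not met → [o].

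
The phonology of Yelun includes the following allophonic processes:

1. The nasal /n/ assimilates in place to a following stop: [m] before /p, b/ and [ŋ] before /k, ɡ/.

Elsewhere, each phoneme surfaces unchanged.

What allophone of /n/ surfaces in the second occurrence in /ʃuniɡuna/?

[n]

/n/ (between /u/ and /a/) is in the target of rule 1 but the environment (before a labial or velar stop) is not met → [n].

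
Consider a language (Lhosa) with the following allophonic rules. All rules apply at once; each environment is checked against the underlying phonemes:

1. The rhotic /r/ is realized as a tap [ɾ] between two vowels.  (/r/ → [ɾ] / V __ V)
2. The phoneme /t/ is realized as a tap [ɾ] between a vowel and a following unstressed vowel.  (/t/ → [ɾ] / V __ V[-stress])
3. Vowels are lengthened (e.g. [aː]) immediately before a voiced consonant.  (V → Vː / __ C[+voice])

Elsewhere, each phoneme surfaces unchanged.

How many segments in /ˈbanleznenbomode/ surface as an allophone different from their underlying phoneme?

Segments that undergo a rule: /a/ → [aː] (rule 3); /e/ → [eː] (rule 3); /e/ → [eː] (rule 3); /o/ → [oː] (rule 3); /o/ → [oː] (rule 3).
All other segments surface unchanged.

5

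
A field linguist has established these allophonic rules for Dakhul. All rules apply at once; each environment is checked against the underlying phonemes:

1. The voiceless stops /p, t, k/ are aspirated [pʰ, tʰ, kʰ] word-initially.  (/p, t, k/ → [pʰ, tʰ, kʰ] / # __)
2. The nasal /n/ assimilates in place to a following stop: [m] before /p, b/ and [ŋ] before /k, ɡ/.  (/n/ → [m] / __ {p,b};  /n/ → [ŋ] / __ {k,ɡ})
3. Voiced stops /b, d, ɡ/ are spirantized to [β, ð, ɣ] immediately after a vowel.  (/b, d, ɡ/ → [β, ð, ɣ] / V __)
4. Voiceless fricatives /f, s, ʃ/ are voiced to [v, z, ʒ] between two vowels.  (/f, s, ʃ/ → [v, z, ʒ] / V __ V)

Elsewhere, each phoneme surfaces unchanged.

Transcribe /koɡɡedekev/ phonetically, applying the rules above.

[kʰoɣɡeðekev]

Rule 1 applies to /k/ (word-initial: word-initially) → [kʰ].
/o/ stays [o].
/ɡ/ (between /o/ and /ɡ/) occurs immediately after a vowel → [ɣ] by rule 3.
/ɡ/ (between /ɡ/ and /e/) is in the target of rule 3 but the environment (immediately after a vowel) is not met → [ɡ].
/e/ stays [e].
Rule 3 applies to /d/ (between /e/ and /e/: immediately after a vowel) → [ð].
/e/ stays [e].
/k/ (between /e/ and /e/): rule 1 targets it, but not word-initially → unchanged [k].
/e/ — not in any rule's target class → [e].
/v/ stays [v].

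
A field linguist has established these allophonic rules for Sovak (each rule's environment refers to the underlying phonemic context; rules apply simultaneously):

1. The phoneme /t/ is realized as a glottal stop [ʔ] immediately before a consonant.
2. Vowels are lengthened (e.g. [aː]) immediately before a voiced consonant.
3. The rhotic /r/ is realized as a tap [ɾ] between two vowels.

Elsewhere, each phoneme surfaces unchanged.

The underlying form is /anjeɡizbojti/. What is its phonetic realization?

/a/ — word-initial, before a voiced consonant — surfaces as [aː] (rule 2).
/n/ (between /a/ and /j/): no rule targets it → [n].
/j/ (between /n/ and /e/): no rule targets it → [j].
/e/ meets the environment for rule 2 (before a voiced consonant) → [eː].
/ɡ/ stays [ɡ].
/i/ (between /ɡ/ and /z/) occurs before a voiced consonant → [iː] by rule 2.
/z/ stays [z].
/b/ stays [b].
/o/ meets the environment for rule 2 (before a voiced consonant) → [oː].
/j/ stays [j].
/t/ (between /j/ and /i/) is in the target of rule 1 but the environment (immediately before a consonant) is not met → [t].
/i/ (word-final) fails the environment for rule 2, so it stays [i].

[aːnjeːɡiːzboːjti]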